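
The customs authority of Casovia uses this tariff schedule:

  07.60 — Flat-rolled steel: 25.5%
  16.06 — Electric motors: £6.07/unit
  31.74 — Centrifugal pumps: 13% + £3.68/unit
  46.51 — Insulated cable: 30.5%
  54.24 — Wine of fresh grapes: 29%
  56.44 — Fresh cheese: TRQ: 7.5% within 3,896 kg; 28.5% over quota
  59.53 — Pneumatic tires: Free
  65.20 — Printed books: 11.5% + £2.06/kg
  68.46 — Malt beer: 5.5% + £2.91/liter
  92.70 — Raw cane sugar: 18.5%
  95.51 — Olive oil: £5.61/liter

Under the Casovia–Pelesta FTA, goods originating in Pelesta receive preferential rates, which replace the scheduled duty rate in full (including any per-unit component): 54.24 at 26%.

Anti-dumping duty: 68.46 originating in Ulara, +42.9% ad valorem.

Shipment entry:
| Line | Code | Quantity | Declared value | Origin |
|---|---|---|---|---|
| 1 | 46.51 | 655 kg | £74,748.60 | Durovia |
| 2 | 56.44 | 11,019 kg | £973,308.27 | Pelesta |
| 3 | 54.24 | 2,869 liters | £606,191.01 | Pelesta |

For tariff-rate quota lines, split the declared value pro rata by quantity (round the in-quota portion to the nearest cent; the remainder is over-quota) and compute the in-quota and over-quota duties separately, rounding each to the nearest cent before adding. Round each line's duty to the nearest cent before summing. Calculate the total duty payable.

Line 1 (46.51, Durovia, 655 kg, £74,748.60):
Base rate for 46.51 is 30.5%.
Duty = £74,748.60 × 30.5% = £22,798.32.
Line 2 (56.44, Pelesta, 11,019 kg, £973,308.27):
Code 56.44 is under a tariff-rate quota (threshold 3,896 kg). In-quota: 3,896 kg at 7.5%; over-quota: 7,123 kg at 28.5%.
Pro-rata value split: in-quota = £973,308.27 × 3,896/11,019 = £344,133.68; over-quota = £973,308.27 − £344,133.68 = £629,174.59.
In-quota duty = £344,133.68 × 7.5% = £25,810.03. Over-quota duty = £629,174.59 × 28.5% = £179,314.76.
Line duty = £25,810.03 + £179,314.76 = £205,124.79.
Line 3 (54.24, Pelesta, 2,869 liters, £606,191.01):
Base rate for 54.24 is 29%.
Origin Pelesta qualifies under the Casovia–Pelesta agreement and 54.24 is covered: preferential rate 26% applies instead.
Duty = £606,191.01 × 26% = £157,609.66.
Total = £22,798.32 + £205,124.79 + £157,609.66 = £385,532.77.

£385,532.77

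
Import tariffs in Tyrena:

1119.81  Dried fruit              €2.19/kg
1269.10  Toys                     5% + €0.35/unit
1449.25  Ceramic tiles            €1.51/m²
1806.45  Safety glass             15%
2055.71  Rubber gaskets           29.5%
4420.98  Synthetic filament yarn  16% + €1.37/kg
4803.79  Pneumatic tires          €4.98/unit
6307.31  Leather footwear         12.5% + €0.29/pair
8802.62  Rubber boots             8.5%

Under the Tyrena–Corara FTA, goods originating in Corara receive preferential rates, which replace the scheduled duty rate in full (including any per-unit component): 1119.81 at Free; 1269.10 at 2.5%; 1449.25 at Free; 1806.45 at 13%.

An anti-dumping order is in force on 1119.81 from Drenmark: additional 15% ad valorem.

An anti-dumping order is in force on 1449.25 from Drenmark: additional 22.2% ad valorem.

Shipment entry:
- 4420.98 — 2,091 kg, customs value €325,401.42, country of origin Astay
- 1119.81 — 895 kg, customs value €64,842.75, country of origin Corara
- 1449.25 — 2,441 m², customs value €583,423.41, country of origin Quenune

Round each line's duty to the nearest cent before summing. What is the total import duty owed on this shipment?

Line 1 (4420.98, Astay, 2,091 kg, €325,401.42):
Base rate for 4420.98 is 16% + €1.37/kg.
Duty = €325,401.42 × 16% + 2,091 × €1.37 = €54,928.90.
Line 2 (1119.81, Corara, 895 kg, €64,842.75):
Base rate for 1119.81 is €2.19/kg.
Origin Corara qualifies under the Tyrena–Corara agreement and 1119.81 is covered: preferential rate Free applies instead.
The additional-duty order on 1119.81 targets Drenmark, not Corara; it does not apply.
Duty = €64,842.75 × 0% = €0.00.
Line 3 (1449.25, Quenune, 2,441 m², €583,423.41):
Base rate for 1449.25 is €1.51/m².
1449.25 has an FTA preferential rate, but origin Quenune is not Corara; base rate stands.
The additional-duty order on 1449.25 targets Drenmark, not Quenune; it does not apply.
Duty = 2,441 × €1.51 = €3,685.91.
Total = €54,928.90 + €0.00 + €3,685.91 = €58,614.81.

€58,614.81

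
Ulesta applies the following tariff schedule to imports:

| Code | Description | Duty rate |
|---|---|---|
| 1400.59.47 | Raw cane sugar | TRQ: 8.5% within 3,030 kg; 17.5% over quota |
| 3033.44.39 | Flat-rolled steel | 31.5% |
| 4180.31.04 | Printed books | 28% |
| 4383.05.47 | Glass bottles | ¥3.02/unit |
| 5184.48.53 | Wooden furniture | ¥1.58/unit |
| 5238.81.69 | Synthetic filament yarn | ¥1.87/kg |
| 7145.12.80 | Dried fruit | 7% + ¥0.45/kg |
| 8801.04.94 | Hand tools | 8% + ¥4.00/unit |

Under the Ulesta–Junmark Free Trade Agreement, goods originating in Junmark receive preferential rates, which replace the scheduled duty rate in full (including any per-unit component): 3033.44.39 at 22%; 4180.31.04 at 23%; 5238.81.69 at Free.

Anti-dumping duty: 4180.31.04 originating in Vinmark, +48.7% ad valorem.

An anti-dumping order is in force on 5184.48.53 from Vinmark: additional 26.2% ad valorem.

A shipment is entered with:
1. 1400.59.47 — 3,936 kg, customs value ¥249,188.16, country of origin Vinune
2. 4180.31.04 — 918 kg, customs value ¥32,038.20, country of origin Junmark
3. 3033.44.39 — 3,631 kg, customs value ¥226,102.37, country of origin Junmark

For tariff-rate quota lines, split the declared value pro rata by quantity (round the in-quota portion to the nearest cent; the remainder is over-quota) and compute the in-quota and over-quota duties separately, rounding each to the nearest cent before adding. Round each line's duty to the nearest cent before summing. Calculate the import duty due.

Line 1 (1400.59.47, Vinune, 3,936 kg, ¥249,188.16):
Code 1400.59.47 is under a tariff-rate quota (threshold 3,030 kg). In-quota: 3,030 kg at 8.5%; over-quota: 906 kg at 17.5%.
Pro-rata value split: in-quota = ¥249,188.16 × 3,030/3,936 = ¥191,829.30; over-quota = ¥249,188.16 − ¥191,829.30 = ¥57,358.86.
In-quota duty = ¥191,829.30 × 8.5% = ¥16,305.49. Over-quota duty = ¥57,358.86 × 17.5% = ¥10,037.80.
Line duty = ¥16,305.49 + ¥10,037.80 = ¥26,343.29.
Line 2 (4180.31.04, Junmark, 918 kg, ¥32,038.20):
Base rate for 4180.31.04 is 28%.
Origin Junmark qualifies under the Ulesta–Junmark agreement and 4180.31.04 is covered: preferential rate 23% applies instead.
The additional-duty order on 4180.31.04 targets Vinmark, not Junmark; it does not apply.
Duty = ¥32,038.20 × 23% = ¥7,368.79.
Line 3 (3033.44.39, Junmark, 3,631 kg, ¥226,102.37):
Base rate for 3033.44.39 is 31.5%.
Origin Junmark qualifies under the Ulesta–Junmark agreement and 3033.44.39 is covered: preferential rate 22% applies instead.
Duty = ¥226,102.37 × 22% = ¥49,742.52.
Total = ¥26,343.29 + ¥7,368.79 + ¥49,742.52 = ¥83,454.60.

¥83,454.60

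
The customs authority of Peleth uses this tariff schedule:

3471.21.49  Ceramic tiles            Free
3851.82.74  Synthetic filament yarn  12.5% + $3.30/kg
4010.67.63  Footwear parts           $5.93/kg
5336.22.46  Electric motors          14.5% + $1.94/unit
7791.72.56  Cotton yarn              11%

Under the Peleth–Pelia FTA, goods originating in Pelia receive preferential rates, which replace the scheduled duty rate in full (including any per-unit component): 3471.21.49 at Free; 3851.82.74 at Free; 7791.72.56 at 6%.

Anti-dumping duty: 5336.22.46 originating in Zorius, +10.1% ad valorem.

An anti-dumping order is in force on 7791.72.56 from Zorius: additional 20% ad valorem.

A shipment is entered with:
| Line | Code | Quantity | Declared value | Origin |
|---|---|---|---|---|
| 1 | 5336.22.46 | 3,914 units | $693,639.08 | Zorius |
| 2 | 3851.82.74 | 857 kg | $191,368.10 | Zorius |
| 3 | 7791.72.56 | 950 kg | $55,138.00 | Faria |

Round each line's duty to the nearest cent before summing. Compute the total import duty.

Line 1 (5336.22.46, Zorius, 3,914 units, $693,639.08):
Base rate for 5336.22.46 is 14.5% + $1.94/unit.
Additional duty on 5336.22.46 from Zorius: +10.1%. Applied ad valorem rate: 14.5% + 10.1% = 24.6%.
Duty = $693,639.08 × 24.6% + 3,914 × $1.94 = $178,228.37.
Line 2 (3851.82.74, Zorius, 857 kg, $191,368.10):
Base rate for 3851.82.74 is 12.5% + $3.30/kg.
3851.82.74 has an FTA preferential rate, but origin Zorius is not Pelia; base rate stands.
Duty = $191,368.10 × 12.5% + 857 × $3.30 = $26,749.11.
Line 3 (7791.72.56, Faria, 950 kg, $55,138.00):
Base rate for 7791.72.56 is 11%.
7791.72.56 has an FTA preferential rate, but origin Faria is not Pelia; base rate stands.
The additional-duty order on 7791.72.56 targets Zorius, not Faria; it does not apply.
Duty = $55,138.00 × 11% = $6,065.18.
Total = $178,228.37 + $26,749.11 + $6,065.18 = $211,042.66.

$211,042.66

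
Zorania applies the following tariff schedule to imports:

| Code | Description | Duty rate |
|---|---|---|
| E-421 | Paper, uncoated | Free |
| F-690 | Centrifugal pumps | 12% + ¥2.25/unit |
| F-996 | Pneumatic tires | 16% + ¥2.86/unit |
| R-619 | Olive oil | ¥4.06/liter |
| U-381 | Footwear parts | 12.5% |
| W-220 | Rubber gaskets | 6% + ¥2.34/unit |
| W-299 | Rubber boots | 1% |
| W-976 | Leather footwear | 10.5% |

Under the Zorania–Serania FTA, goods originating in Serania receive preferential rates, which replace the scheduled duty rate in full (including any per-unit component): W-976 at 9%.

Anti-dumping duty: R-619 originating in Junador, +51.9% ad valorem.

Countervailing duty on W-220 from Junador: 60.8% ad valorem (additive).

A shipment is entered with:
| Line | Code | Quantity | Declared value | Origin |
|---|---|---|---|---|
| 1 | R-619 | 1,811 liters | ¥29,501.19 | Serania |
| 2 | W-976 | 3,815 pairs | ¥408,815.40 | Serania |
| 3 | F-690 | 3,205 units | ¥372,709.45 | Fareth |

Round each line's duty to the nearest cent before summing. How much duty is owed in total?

Line 1 (R-619, Serania, 1,811 liters, ¥29,501.19):
Base rate for R-619 is ¥4.06/liter.
Origin Serania is the FTA partner but R-619 is not on the preference list; base rate stands.
The additional-duty order on R-619 targets Junador, not Serania; it does not apply.
Duty = 1,811 × ¥4.06 = ¥7,352.66.
Line 2 (W-976, Serania, 3,815 pairs, ¥408,815.40):
Base rate for W-976 is 10.5%.
Origin Serania qualifies under the Zorania–Serania agreement and W-976 is covered: preferential rate 9% applies instead.
Duty = ¥408,815.40 × 9% = ¥36,793.39.
Line 3 (F-690, Fareth, 3,205 units, ¥372,709.45):
Base rate for F-690 is 12% + ¥2.25/unit.
Duty = ¥372,709.45 × 12% + 3,205 × ¥2.25 = ¥51,936.38.
Total = ¥7,352.66 + ¥36,793.39 + ¥51,936.38 = ¥96,082.43.

¥96,082.43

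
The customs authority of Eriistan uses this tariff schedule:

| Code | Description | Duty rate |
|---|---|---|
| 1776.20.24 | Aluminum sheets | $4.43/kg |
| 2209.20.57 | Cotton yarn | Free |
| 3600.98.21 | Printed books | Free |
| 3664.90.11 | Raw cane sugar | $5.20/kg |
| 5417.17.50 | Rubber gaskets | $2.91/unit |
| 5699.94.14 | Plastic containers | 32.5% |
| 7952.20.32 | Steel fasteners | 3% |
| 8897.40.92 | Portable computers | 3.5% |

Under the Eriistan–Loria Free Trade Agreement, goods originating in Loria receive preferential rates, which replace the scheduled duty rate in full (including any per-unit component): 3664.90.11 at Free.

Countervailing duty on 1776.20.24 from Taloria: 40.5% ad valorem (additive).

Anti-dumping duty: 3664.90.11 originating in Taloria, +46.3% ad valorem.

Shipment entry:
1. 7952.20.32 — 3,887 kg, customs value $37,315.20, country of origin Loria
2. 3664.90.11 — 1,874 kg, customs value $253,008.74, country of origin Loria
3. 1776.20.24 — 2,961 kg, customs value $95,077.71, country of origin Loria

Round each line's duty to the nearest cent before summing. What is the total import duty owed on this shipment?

$14,236.69

Line 1 (7952.20.32, Loria, 3,887 kg, $37,315.20):
Base rate for 7952.20.32 is 3%.
Origin Loria is the FTA partner but 7952.20.32 is not on the preference list; base rate stands.
Duty = $37,315.20 × 3% = $1,119.46.
Line 2 (3664.90.11, Loria, 1,874 kg, $253,008.74):
Base rate for 3664.90.11 is $5.20/kg.
Origin Loria qualifies under the Eriistan–Loria agreement and 3664.90.11 is covered: preferential rate Free applies instead.
The additional-duty order on 3664.90.11 targets Taloria, not Loria; it does not apply.
Duty = $253,008.74 × 0% = $0.00.
Line 3 (1776.20.24, Loria, 2,961 kg, $95,077.71):
Base rate for 1776.20.24 is $4.43/kg.
Origin Loria is the FTA partner but 1776.20.24 is not on the preference list; base rate stands.
The additional-duty order on 1776.20.24 targets Taloria, not Loria; it does not apply.
Duty = 2,961 × $4.43 = $13,117.23.
Total = $1,119.46 + $0.00 + $13,117.23 = $14,236.69.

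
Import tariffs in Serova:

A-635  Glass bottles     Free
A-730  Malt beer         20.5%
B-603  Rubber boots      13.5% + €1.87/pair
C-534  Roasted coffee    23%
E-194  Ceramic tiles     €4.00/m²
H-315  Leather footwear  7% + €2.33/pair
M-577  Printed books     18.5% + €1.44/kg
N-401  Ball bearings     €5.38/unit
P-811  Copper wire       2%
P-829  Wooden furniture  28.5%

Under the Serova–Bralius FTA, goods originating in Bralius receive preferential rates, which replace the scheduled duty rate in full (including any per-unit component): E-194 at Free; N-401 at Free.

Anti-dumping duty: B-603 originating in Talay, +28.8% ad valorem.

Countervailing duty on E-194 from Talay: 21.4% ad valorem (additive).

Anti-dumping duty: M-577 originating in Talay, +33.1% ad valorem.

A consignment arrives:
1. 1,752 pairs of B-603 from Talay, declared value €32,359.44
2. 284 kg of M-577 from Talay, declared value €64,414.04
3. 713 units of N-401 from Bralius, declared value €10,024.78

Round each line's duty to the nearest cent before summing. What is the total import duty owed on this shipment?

Line 1 (B-603, Talay, 1,752 pairs, €32,359.44):
Base rate for B-603 is 13.5% + €1.87/pair.
Additional duty on B-603 from Talay: +28.8%. Applied ad valorem rate: 13.5% + 28.8% = 42.3%.
Duty = €32,359.44 × 42.3% + 1,752 × €1.87 = €16,964.28.
Line 2 (M-577, Talay, 284 kg, €64,414.04):
Base rate for M-577 is 18.5% + €1.44/kg.
Additional duty on M-577 from Talay: +33.1%. Applied ad valorem rate: 18.5% + 33.1% = 51.6%.
Duty = €64,414.04 × 51.6% + 284 × €1.44 = €33,646.60.
Line 3 (N-401, Bralius, 713 units, €10,024.78):
Base rate for N-401 is €5.38/unit.
Origin Bralius qualifies under the Serova–Bralius agreement and N-401 is covered: preferential rate Free applies instead.
Duty = €10,024.78 × 0% = €0.00.
Total = €16,964.28 + €33,646.60 + €0.00 = €50,610.88.

€50,610.88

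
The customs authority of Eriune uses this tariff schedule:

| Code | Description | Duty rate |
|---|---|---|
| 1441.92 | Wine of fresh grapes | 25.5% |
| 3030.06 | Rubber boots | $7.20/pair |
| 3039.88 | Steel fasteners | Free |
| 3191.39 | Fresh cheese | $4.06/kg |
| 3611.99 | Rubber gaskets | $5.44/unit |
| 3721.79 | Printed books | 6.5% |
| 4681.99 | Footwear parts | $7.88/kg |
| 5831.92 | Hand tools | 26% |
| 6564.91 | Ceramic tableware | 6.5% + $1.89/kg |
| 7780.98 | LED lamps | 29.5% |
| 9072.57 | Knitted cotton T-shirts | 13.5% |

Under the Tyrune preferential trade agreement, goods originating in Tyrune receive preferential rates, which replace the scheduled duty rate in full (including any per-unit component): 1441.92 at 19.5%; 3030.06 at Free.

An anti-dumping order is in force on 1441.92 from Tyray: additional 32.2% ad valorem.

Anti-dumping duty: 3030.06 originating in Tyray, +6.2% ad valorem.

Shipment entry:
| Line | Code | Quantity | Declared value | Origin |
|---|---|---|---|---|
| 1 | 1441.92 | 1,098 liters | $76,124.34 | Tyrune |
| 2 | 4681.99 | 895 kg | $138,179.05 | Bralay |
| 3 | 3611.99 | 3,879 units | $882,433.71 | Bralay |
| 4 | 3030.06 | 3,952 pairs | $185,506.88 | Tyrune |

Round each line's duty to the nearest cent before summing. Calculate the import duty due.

$42,998.61

Line 1 (1441.92, Tyrune, 1,098 liters, $76,124.34):
Base rate for 1441.92 is 25.5%.
Origin Tyrune qualifies under the Eriune–Tyrune agreement and 1441.92 is covered: preferential rate 19.5% applies instead.
The additional-duty order on 1441.92 targets Tyray, not Tyrune; it does not apply.
Duty = $76,124.34 × 19.5% = $14,844.25.
Line 2 (4681.99, Bralay, 895 kg, $138,179.05):
Base rate for 4681.99 is $7.88/kg.
Duty = 895 × $7.88 = $7,052.60.
Line 3 (3611.99, Bralay, 3,879 units, $882,433.71):
Base rate for 3611.99 is $5.44/unit.
Duty = 3,879 × $5.44 = $21,101.76.
Line 4 (3030.06, Tyrune, 3,952 pairs, $185,506.88):
Base rate for 3030.06 is $7.20/pair.
Origin Tyrune qualifies under the Eriune–Tyrune agreement and 3030.06 is covered: preferential rate Free applies instead.
The additional-duty order on 3030.06 targets Tyray, not Tyrune; it does not apply.
Duty = $185,506.88 × 0% = $0.00.
Total = $14,844.25 + $7,052.60 + $21,101.76 + $0.00 = $42,998.61.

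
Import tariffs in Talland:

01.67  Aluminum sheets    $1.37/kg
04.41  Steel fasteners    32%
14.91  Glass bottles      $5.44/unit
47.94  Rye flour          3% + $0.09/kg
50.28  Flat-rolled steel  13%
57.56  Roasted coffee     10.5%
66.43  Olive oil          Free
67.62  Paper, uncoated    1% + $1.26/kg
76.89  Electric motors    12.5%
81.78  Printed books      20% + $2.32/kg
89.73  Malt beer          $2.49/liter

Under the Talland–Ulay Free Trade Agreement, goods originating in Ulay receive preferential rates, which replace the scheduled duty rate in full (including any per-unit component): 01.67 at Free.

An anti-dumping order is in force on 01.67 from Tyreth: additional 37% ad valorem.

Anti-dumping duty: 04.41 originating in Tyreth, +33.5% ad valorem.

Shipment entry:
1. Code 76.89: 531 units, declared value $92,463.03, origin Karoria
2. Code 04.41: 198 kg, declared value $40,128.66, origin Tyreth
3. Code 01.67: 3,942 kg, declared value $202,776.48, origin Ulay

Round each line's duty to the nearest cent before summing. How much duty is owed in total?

$37,842.15

Line 1 (76.89, Karoria, 531 units, $92,463.03):
Base rate for 76.89 is 12.5%.
Duty = $92,463.03 × 12.5% = $11,557.88.
Line 2 (04.41, Tyreth, 198 kg, $40,128.66):
Base rate for 04.41 is 32%.
Additional duty on 04.41 from Tyreth: +33.5%. Applied ad valorem rate: 32% + 33.5% = 65.5%.
Duty = $40,128.66 × 65.5% = $26,284.27.
Line 3 (01.67, Ulay, 3,942 kg, $202,776.48):
Base rate for 01.67 is $1.37/kg.
Origin Ulay qualifies under the Talland–Ulay agreement and 01.67 is covered: preferential rate Free applies instead.
The additional-duty order on 01.67 targets Tyreth, not Ulay; it does not apply.
Duty = $202,776.48 × 0% = $0.00.
Total = $11,557.88 + $26,284.27 + $0.00 = $37,842.15.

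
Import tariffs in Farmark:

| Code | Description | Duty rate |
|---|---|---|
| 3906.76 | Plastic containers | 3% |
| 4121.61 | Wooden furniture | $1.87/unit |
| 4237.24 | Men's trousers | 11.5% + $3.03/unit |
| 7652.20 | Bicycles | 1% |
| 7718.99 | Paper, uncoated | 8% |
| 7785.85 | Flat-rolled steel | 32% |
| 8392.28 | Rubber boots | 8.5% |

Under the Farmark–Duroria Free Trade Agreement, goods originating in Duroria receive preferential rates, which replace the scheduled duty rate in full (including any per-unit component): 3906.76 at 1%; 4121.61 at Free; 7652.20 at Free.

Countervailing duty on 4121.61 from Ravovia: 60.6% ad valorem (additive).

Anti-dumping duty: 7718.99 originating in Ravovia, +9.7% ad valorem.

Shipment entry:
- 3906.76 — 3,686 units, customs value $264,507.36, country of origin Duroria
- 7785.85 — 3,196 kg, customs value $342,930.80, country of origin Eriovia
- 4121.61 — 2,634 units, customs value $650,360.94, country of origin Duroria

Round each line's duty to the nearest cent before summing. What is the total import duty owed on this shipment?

Line 1 (3906.76, Duroria, 3,686 units, $264,507.36):
Base rate for 3906.76 is 3%.
Origin Duroria qualifies under the Farmark–Duroria agreement and 3906.76 is covered: preferential rate 1% applies instead.
Duty = $264,507.36 × 1% = $2,645.07.
Line 2 (7785.85, Eriovia, 3,196 kg, $342,930.80):
Base rate for 7785.85 is 32%.
Duty = $342,930.80 × 32% = $109,737.86.
Line 3 (4121.61, Duroria, 2,634 units, $650,360.94):
Base rate for 4121.61 is $1.87/unit.
Origin Duroria qualifies under the Farmark–Duroria agreement and 4121.61 is covered: preferential rate Free applies instead.
The additional-duty order on 4121.61 targets Ravovia, not Duroria; it does not apply.
Duty = $650,360.94 × 0% = $0.00.
Total = $2,645.07 + $109,737.86 + $0.00 = $112,382.93.

$112,382.93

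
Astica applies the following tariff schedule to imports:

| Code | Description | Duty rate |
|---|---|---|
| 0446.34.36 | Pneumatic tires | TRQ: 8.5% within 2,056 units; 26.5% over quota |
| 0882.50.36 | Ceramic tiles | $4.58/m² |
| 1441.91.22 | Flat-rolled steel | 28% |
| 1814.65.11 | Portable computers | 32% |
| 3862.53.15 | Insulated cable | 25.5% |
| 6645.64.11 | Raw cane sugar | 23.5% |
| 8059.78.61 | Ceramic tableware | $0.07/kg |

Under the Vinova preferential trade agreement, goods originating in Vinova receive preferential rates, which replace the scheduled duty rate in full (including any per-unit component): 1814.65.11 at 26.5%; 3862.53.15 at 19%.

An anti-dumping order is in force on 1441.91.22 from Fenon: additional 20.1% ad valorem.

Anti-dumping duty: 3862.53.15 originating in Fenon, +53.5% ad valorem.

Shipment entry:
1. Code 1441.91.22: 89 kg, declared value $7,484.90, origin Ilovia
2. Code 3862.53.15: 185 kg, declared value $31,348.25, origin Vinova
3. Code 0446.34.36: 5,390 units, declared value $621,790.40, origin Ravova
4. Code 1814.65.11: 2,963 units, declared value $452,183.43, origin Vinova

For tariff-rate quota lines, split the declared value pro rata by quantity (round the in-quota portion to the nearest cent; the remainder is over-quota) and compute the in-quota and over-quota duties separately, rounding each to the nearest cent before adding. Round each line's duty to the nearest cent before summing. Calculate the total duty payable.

$249,962.57

Line 1 (1441.91.22, Ilovia, 89 kg, $7,484.90):
Base rate for 1441.91.22 is 28%.
The additional-duty order on 1441.91.22 targets Fenon, not Ilovia; it does not apply.
Duty = $7,484.90 × 28% = $2,095.77.
Line 2 (3862.53.15, Vinova, 185 kg, $31,348.25):
Base rate for 3862.53.15 is 25.5%.
Origin Vinova qualifies under the Astica–Vinova agreement and 3862.53.15 is covered: preferential rate 19% applies instead.
The additional-duty order on 3862.53.15 targets Fenon, not Vinova; it does not apply.
Duty = $31,348.25 × 19% = $5,956.17.
Line 3 (0446.34.36, Ravova, 5,390 units, $621,790.40):
Code 0446.34.36 is under a tariff-rate quota (threshold 2,056 units). In-quota: 2,056 units at 8.5%; over-quota: 3,334 units at 26.5%.
Pro-rata value split: in-quota = $621,790.40 × 2,056/5,390 = $237,180.16; over-quota = $621,790.40 − $237,180.16 = $384,610.24.
In-quota duty = $237,180.16 × 8.5% = $20,160.31. Over-quota duty = $384,610.24 × 26.5% = $101,921.71.
Line duty = $20,160.31 + $101,921.71 = $122,082.02.
Line 4 (1814.65.11, Vinova, 2,963 units, $452,183.43):
Base rate for 1814.65.11 is 32%.
Origin Vinova qualifies under the Astica–Vinova agreement and 1814.65.11 is covered: preferential rate 26.5% applies instead.
Duty = $452,183.43 × 26.5% = $119,828.61.
Total = $2,095.77 + $5,956.17 + $122,082.02 + $119,828.61 = $249,962.57.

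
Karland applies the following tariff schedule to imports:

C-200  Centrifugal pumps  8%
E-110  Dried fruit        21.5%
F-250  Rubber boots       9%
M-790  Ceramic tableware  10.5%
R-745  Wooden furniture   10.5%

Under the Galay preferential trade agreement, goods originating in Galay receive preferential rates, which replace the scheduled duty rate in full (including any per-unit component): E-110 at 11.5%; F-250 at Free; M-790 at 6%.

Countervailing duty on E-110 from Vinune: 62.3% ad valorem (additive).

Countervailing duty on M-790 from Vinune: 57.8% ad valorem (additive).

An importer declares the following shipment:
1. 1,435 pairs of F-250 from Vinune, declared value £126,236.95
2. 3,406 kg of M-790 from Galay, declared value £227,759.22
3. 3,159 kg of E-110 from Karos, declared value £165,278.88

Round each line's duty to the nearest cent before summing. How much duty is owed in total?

Line 1 (F-250, Vinune, 1,435 pairs, £126,236.95):
Base rate for F-250 is 9%.
F-250 has an FTA preferential rate, but origin Vinune is not Galay; base rate stands.
Duty = £126,236.95 × 9% = £11,361.33.
Line 2 (M-790, Galay, 3,406 kg, £227,759.22):
Base rate for M-790 is 10.5%.
Origin Galay qualifies under the Karland–Galay agreement and M-790 is covered: preferential rate 6% applies instead.
The additional-duty order on M-790 targets Vinune, not Galay; it does not apply.
Duty = £227,759.22 × 6% = £13,665.55.
Line 3 (E-110, Karos, 3,159 kg, £165,278.88):
Base rate for E-110 is 21.5%.
E-110 has an FTA preferential rate, but origin Karos is not Galay; base rate stands.
The additional-duty order on E-110 targets Vinune, not Karos; it does not apply.
Duty = £165,278.88 × 21.5% = £35,534.96.
Total = £11,361.33 + £13,665.55 + £35,534.96 = £60,561.84.

£60,561.84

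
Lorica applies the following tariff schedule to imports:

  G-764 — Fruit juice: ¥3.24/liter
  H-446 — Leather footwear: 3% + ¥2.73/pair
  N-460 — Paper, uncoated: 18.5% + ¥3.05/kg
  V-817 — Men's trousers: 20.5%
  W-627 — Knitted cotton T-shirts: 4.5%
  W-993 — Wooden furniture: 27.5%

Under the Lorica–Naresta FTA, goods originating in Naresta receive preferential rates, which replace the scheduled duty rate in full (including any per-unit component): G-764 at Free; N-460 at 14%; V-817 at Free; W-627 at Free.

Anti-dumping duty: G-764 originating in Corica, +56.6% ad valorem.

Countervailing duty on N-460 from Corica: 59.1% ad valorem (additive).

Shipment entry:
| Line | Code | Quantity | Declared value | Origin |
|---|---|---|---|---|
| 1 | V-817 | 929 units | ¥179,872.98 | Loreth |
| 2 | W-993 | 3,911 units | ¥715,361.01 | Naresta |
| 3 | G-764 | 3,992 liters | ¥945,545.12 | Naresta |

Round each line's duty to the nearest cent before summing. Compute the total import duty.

¥233,598.24

Line 1 (V-817, Loreth, 929 units, ¥179,872.98):
Base rate for V-817 is 20.5%.
V-817 has an FTA preferential rate, but origin Loreth is not Naresta; base rate stands.
Duty = ¥179,872.98 × 20.5% = ¥36,873.96.
Line 2 (W-993, Naresta, 3,911 units, ¥715,361.01):
Base rate for W-993 is 27.5%.
Origin Naresta is the FTA partner but W-993 is not on the preference list; base rate stands.
Duty = ¥715,361.01 × 27.5% = ¥196,724.28.
Line 3 (G-764, Naresta, 3,992 liters, ¥945,545.12):
Base rate for G-764 is ¥3.24/liter.
Origin Naresta qualifies under the Lorica–Naresta agreement and G-764 is covered: preferential rate Free applies instead.
The additional-duty order on G-764 targets Corica, not Naresta; it does not apply.
Duty = ¥945,545.12 × 0% = ¥0.00.
Total = ¥36,873.96 + ¥196,724.28 + ¥0.00 = ¥233,598.24.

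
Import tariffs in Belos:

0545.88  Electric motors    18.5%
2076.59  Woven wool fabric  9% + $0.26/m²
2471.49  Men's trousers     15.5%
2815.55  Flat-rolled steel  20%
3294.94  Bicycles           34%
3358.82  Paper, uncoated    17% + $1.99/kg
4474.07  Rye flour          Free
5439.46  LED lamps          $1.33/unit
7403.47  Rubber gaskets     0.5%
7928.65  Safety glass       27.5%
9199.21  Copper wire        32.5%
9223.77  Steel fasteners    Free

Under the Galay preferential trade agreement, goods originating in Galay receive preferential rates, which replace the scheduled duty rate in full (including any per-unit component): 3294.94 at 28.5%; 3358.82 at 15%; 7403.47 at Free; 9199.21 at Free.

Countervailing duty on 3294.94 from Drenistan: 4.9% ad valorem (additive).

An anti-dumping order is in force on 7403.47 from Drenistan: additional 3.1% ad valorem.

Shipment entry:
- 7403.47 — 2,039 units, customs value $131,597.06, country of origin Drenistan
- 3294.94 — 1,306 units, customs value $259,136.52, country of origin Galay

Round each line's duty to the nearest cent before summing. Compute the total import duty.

$78,591.40

Line 1 (7403.47, Drenistan, 2,039 units, $131,597.06):
Base rate for 7403.47 is 0.5%.
7403.47 has an FTA preferential rate, but origin Drenistan is not Galay; base rate stands.
Additional duty on 7403.47 from Drenistan: +3.1%. Applied ad valorem rate: 0.5% + 3.1% = 3.6%.
Duty = $131,597.06 × 3.6% = $4,737.49.
Line 2 (3294.94, Galay, 1,306 units, $259,136.52):
Base rate for 3294.94 is 34%.
Origin Galay qualifies under the Belos–Galay agreement and 3294.94 is covered: preferential rate 28.5% applies instead.
The additional-duty order on 3294.94 targets Drenistan, not Galay; it does not apply.
Duty = $259,136.52 × 28.5% = $73,853.91.
Total = $4,737.49 + $73,853.91 = $78,591.40.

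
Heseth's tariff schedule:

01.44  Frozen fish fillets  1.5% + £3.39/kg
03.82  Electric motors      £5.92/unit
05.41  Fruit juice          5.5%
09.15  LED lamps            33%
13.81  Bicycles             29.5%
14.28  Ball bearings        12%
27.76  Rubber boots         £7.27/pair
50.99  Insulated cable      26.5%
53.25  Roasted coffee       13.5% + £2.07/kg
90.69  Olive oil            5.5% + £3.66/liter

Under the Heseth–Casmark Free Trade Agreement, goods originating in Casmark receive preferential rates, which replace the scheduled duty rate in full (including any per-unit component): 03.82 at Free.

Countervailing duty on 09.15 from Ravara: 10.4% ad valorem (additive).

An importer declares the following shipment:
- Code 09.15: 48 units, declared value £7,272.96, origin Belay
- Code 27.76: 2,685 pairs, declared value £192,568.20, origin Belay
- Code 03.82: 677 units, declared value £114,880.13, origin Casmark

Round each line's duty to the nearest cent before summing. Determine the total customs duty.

Line 1 (09.15, Belay, 48 units, £7,272.96):
Base rate for 09.15 is 33%.
The additional-duty order on 09.15 targets Ravara, not Belay; it does not apply.
Duty = £7,272.96 × 33% = £2,400.08.
Line 2 (27.76, Belay, 2,685 pairs, £192,568.20):
Base rate for 27.76 is £7.27/pair.
Duty = 2,685 × £7.27 = £19,519.95.
Line 3 (03.82, Casmark, 677 units, £114,880.13):
Base rate for 03.82 is £5.92/unit.
Origin Casmark qualifies under the Heseth–Casmark agreement and 03.82 is covered: preferential rate Free applies instead.
Duty = £114,880.13 × 0% = £0.00.
Total = £2,400.08 + £19,519.95 + £0.00 = £21,920.03.

£21,920.03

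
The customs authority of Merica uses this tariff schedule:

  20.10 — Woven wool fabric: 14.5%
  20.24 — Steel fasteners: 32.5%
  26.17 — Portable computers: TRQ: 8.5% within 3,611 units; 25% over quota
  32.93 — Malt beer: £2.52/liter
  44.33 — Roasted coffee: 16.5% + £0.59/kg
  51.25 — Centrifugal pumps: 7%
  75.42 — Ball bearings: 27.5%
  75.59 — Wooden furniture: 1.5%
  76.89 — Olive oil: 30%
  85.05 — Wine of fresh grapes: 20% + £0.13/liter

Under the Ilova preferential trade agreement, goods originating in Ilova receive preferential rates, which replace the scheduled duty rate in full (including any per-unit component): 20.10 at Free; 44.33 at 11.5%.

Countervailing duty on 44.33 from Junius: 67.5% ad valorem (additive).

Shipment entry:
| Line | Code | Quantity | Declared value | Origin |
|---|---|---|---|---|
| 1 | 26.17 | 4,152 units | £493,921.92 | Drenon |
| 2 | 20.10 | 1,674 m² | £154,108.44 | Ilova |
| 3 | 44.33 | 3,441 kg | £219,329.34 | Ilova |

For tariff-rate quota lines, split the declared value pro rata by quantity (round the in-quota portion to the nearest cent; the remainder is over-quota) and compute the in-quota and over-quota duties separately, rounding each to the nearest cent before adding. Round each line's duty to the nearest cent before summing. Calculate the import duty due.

£77,825.20

Line 1 (26.17, Drenon, 4,152 units, £493,921.92):
Code 26.17 is under a tariff-rate quota (threshold 3,611 units). In-quota: 3,611 units at 8.5%; over-quota: 541 units at 25%.
Pro-rata value split: in-quota = £493,921.92 × 3,611/4,152 = £429,564.56; over-quota = £493,921.92 − £429,564.56 = £64,357.36.
In-quota duty = £429,564.56 × 8.5% = £36,512.99. Over-quota duty = £64,357.36 × 25% = £16,089.34.
Line duty = £36,512.99 + £16,089.34 = £52,602.33.
Line 2 (20.10, Ilova, 1,674 m², £154,108.44):
Base rate for 20.10 is 14.5%.
Origin Ilova qualifies under the Merica–Ilova agreement and 20.10 is covered: preferential rate Free applies instead.
Duty = £154,108.44 × 0% = £0.00.
Line 3 (44.33, Ilova, 3,441 kg, £219,329.34):
Base rate for 44.33 is 16.5% + £0.59/kg.
Origin Ilova qualifies under the Merica–Ilova agreement and 44.33 is covered: preferential rate 11.5% applies instead.
The additional-duty order on 44.33 targets Junius, not Ilova; it does not apply.
Duty = £219,329.34 × 11.5% = £25,222.87.
Total = £52,602.33 + £0.00 + £25,222.87 = £77,825.20.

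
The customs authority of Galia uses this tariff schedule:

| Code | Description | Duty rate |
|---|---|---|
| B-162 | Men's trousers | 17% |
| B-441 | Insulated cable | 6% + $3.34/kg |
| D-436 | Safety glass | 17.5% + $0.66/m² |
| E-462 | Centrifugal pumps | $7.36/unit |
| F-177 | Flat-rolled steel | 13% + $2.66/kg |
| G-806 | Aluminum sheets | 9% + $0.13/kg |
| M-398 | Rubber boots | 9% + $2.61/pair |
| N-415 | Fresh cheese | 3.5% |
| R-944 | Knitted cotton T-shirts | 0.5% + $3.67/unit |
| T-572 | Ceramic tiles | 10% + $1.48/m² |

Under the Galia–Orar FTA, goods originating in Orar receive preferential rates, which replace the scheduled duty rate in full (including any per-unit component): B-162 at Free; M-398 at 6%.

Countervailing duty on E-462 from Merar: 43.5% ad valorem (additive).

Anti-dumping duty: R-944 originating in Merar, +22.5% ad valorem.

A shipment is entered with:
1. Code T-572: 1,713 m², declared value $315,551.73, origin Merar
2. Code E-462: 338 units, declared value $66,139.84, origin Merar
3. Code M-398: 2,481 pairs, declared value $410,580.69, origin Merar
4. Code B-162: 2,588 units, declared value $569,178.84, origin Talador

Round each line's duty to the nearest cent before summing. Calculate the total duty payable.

$205,536.99

Line 1 (T-572, Merar, 1,713 m², $315,551.73):
Base rate for T-572 is 10% + $1.48/m².
Duty = $315,551.73 × 10% + 1,713 × $1.48 = $34,090.41.
Line 2 (E-462, Merar, 338 units, $66,139.84):
Base rate for E-462 is $7.36/unit.
Additional duty on E-462 from Merar: +43.5% ad valorem. Applied ad valorem rate = 43.5%.
Duty = $66,139.84 × 43.5% + 338 × $7.36 = $31,258.51.
Line 3 (M-398, Merar, 2,481 pairs, $410,580.69):
Base rate for M-398 is 9% + $2.61/pair.
M-398 has an FTA preferential rate, but origin Merar is not Orar; base rate stands.
Duty = $410,580.69 × 9% + 2,481 × $2.61 = $43,427.67.
Line 4 (B-162, Talador, 2,588 units, $569,178.84):
Base rate for B-162 is 17%.
B-162 has an FTA preferential rate, but origin Talador is not Orar; base rate stands.
Duty = $569,178.84 × 17% = $96,760.40.
Total = $34,090.41 + $31,258.51 + $43,427.67 + $96,760.40 = $205,536.99.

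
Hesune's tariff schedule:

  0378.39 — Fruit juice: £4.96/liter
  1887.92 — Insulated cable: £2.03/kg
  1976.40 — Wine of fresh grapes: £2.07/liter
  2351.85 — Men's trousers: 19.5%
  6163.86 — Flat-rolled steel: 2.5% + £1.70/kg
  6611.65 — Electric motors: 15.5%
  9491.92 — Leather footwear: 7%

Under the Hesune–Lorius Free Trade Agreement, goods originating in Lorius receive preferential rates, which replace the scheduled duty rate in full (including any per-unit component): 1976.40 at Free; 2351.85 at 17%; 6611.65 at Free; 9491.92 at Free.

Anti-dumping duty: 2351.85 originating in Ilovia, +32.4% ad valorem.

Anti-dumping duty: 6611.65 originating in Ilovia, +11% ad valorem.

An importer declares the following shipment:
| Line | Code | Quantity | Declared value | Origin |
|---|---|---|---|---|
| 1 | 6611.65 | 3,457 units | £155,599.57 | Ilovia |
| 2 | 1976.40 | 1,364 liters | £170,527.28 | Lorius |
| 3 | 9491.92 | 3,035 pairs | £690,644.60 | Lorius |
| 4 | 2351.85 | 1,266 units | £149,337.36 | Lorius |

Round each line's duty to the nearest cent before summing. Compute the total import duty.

Line 1 (6611.65, Ilovia, 3,457 units, £155,599.57):
Base rate for 6611.65 is 15.5%.
6611.65 has an FTA preferential rate, but origin Ilovia is not Lorius; base rate stands.
Additional duty on 6611.65 from Ilovia: +11%. Applied ad valorem rate: 15.5% + 11% = 26.5%.
Duty = £155,599.57 × 26.5% = £41,233.89.
Line 2 (1976.40, Lorius, 1,364 liters, £170,527.28):
Base rate for 1976.40 is £2.07/liter.
Origin Lorius qualifies under the Hesune–Lorius agreement and 1976.40 is covered: preferential rate Free applies instead.
Duty = £170,527.28 × 0% = £0.00.
Line 3 (9491.92, Lorius, 3,035 pairs, £690,644.60):
Base rate for 9491.92 is 7%.
Origin Lorius qualifies under the Hesune–Lorius agreement and 9491.92 is covered: preferential rate Free applies instead.
Duty = £690,644.60 × 0% = £0.00.
Line 4 (2351.85, Lorius, 1,266 units, £149,337.36):
Base rate for 2351.85 is 19.5%.
Origin Lorius qualifies under the Hesune–Lorius agreement and 2351.85 is covered: preferential rate 17% applies instead.
The additional-duty order on 2351.85 targets Ilovia, not Lorius; it does not apply.
Duty = £149,337.36 × 17% = £25,387.35.
Total = £41,233.89 + £0.00 + £0.00 + £25,387.35 = £66,621.24.

£66,621.24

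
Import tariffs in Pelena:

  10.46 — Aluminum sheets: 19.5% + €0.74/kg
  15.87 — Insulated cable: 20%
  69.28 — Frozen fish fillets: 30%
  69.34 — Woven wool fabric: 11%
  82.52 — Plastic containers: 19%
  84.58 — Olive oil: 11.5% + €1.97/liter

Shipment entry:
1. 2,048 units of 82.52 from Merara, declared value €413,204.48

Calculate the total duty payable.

€78,508.85

Line 1 (82.52, Merara, 2,048 units, €413,204.48):
Base rate for 82.52 is 19%.
Duty = €413,204.48 × 19% = €78,508.85.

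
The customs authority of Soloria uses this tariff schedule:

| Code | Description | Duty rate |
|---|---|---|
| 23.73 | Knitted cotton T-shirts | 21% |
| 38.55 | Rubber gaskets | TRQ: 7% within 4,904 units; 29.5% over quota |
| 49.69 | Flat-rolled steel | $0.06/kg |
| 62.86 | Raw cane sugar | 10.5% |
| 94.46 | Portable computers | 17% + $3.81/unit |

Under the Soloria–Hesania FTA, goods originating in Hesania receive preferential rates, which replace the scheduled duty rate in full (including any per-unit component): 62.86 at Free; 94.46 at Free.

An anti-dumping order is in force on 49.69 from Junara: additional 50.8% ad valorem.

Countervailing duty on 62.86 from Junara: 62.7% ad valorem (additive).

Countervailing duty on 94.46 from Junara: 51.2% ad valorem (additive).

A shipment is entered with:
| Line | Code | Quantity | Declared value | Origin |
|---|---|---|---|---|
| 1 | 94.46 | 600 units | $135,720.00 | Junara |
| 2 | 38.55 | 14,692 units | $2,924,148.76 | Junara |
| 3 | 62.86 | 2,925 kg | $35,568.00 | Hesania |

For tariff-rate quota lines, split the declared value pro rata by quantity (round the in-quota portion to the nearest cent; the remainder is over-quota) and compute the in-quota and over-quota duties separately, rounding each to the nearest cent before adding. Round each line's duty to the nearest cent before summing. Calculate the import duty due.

Line 1 (94.46, Junara, 600 units, $135,720.00):
Base rate for 94.46 is 17% + $3.81/unit.
94.46 has an FTA preferential rate, but origin Junara is not Hesania; base rate stands.
Additional duty on 94.46 from Junara: +51.2%. Applied ad valorem rate: 17% + 51.2% = 68.2%.
Duty = $135,720.00 × 68.2% + 600 × $3.81 = $94,847.04.
Line 2 (38.55, Junara, 14,692 units, $2,924,148.76):
Code 38.55 is under a tariff-rate quota (threshold 4,904 units). In-quota: 4,904 units at 7%; over-quota: 9,788 units at 29.5%.
Pro-rata value split: in-quota = $2,924,148.76 × 4,904/14,692 = $976,043.12; over-quota = $2,924,148.76 − $976,043.12 = $1,948,105.64.
In-quota duty = $976,043.12 × 7% = $68,323.02. Over-quota duty = $1,948,105.64 × 29.5% = $574,691.16.
Line duty = $68,323.02 + $574,691.16 = $643,014.18.
Line 3 (62.86, Hesania, 2,925 kg, $35,568.00):
Base rate for 62.86 is 10.5%.
Origin Hesania qualifies under the Soloria–Hesania agreement and 62.86 is covered: preferential rate Free applies instead.
The additional-duty order on 62.86 targets Junara, not Hesania; it does not apply.
Duty = $35,568.00 × 0% = $0.00.
Total = $94,847.04 + $643,014.18 + $0.00 = $737,861.22.

$737,861.22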